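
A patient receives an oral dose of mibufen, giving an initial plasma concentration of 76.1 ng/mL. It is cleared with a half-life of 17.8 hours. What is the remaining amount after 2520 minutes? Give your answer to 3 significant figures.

14.8 ng/mL

Convert the elapsed time: 2520 minutes = 42 hours.
Number of half-lives: n = 42/17.8 ≈ 2.3596.
Remaining = 76.1 × (1/2)^2.3596 = 76.1 × 0.19485 ≈ 14.828 ng/mL.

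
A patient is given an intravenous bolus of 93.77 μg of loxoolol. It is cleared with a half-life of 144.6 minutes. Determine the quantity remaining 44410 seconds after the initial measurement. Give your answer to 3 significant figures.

2.70 μg

Convert the elapsed time: 44410 seconds = 740.167 minutes.
Number of half-lives: n = 740.167/144.6 ≈ 5.1187.
Remaining = 93.77 × (1/2)^5.1187 = 93.77 × 0.028781 ≈ 2.6988 μg.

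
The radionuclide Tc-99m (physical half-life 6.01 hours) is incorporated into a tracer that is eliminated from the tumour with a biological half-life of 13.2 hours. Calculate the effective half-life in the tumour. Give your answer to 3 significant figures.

1/t_eff = 1/t_phys + 1/t_biol = 1/6.01 + 1/13.2 = 0.24215 per hour.
t_eff = 6.01 × 13.2 / (6.01 + 13.2) ≈ 4.1297 hours.

4.13 hours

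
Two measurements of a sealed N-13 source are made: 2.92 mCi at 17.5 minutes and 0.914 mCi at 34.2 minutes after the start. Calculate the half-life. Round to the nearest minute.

Over Δt = 34.2 − 17.5 = 16.7 minutes, the level fell by a factor of 2.92/0.914 ≈ 3.1947.
n = log₂(3.1947) ≈ 1.6757 half-lives, so t½ = 16.7/1.6757 ≈ 9.966 minutes.

10 minutes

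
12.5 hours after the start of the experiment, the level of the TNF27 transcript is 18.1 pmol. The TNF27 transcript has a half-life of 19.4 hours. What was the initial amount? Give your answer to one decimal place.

Number of half-lives elapsed: n = 12.5/19.4 ≈ 0.64433.
A₀ = A × 2^n = 18.1 × 2^0.64433 = 18.1 × 1.563 ≈ 28.291 pmol.

28.3 pmol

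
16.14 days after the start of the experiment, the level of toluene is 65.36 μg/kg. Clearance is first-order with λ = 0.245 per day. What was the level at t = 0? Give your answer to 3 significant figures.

3410 μg/kg

t½ = ln 2 / λ = 0.69315 / 0.245 ≈ 2.8292 days.
Number of half-lives elapsed: n = 16.14/2.8292 ≈ 5.7048.
A₀ = A × 2^n = 65.36 × 2^5.7048 = 65.36 × 52.159 ≈ 3409.1 μg/kg.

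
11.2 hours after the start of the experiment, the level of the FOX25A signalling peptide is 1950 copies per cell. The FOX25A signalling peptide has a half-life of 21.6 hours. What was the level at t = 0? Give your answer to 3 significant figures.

Number of half-lives elapsed: n = 11.2/21.6 ≈ 0.51852.
A₀ = A × 2^n = 1950 × 2^0.51852 = 1950 × 1.4325 ≈ 2793.3 copies per cell.

2790 copies per cell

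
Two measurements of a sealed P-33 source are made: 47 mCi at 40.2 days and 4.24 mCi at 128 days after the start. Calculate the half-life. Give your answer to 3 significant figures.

Over Δt = 128 − 40.2 = 87.8 days, the level fell by a factor of 47/4.24 ≈ 11.085.
n = log₂(11.085) ≈ 3.4705 half-lives, so t½ = 87.8/3.4705 ≈ 25.299 days.

25.3 days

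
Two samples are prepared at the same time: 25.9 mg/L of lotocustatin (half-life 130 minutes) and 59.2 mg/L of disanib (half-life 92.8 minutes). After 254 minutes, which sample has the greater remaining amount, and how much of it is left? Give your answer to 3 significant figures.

disanib, 8.88 mg/L

lotocustatin: 25.9 × (1/2)^1.9538 ≈ 6.6855 mg/L.
disanib: 59.2 × (1/2)^2.7371 ≈ 8.8794 mg/L.
Disanib has more remaining, at ≈ 8.8794 mg/L.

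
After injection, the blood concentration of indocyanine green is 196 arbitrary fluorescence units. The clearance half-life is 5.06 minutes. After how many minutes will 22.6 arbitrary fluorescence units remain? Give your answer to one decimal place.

15.8 minutes

Fraction remaining = 22.6/196 ≈ 0.11531.
n = log₂(196/22.6) = ln(8.6726)/ln 2 ≈ 3.1165 half-lives.
t = n × t½ = 3.1165 × 5.06 ≈ 15.769 minutes.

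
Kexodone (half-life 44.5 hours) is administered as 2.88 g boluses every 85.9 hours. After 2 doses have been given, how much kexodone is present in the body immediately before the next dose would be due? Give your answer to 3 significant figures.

0.954 g

The 2 doses were given 171.8, 85.9 hours ago.
Total = 2.88·(1/2)^(171.8/44.5) + 2.88·(1/2)^(85.9/44.5)
      = 0.19825 + 0.75562 ≈ 0.95387 g.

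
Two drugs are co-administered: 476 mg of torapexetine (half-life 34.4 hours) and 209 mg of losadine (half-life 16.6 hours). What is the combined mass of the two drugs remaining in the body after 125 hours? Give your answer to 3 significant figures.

39.5 mg

torapexetine: 476 × (1/2)^(125/34.4) = 476 × (1/2)^3.6337 ≈ 38.348 mg.
losadine: 209 × (1/2)^(125/16.6) = 209 × (1/2)^7.5301 ≈ 1.1307 mg.
Total = 38.348 + 1.1307 ≈ 39.479 mg.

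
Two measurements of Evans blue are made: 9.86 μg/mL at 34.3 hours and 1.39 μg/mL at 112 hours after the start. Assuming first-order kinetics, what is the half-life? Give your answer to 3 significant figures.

27.5 hours

Over Δt = 112 − 34.3 = 77.7 hours, the level fell by a factor of 9.86/1.39 ≈ 7.0935.
n = log₂(7.0935) ≈ 2.8265 half-lives, so t½ = 77.7/2.8265 ≈ 27.49 hours.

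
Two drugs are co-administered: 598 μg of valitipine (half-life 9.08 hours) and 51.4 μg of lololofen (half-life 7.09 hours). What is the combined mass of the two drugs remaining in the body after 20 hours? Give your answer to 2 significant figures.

valitipine: 598 × (1/2)^(20/9.08) = 598 × (1/2)^2.2026 ≈ 129.91 μg.
lololofen: 51.4 × (1/2)^(20/7.09) = 51.4 × (1/2)^2.8209 ≈ 7.2744 μg.
Total = 129.91 + 7.2744 ≈ 137.18 μg.

140 μg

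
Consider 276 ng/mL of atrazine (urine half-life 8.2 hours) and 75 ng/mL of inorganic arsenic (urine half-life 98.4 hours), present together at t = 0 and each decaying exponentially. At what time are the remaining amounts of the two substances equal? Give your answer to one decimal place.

16.8 hours

Set 276·(1/2)^(t/8.2) = 75·(1/2)^(t/98.4).
Taking log₂: log₂(276/75) = t·(1/8.2 − 1/98.4).
log₂(3.68) = 1.8797; 1/8.2 − 1/98.4 = 0.11179.
t = 1.8797 / 0.11179 ≈ 16.815 hours.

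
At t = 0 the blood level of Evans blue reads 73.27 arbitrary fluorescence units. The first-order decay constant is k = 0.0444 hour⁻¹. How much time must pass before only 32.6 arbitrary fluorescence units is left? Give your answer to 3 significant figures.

t½ = ln 2 / k = 0.69315 / 0.0444 ≈ 15.611 hours.
Fraction remaining = 32.6/73.27 ≈ 0.44493.
n = log₂(73.27/32.6) = ln(2.2475)/ln 2 ≈ 1.1684 half-lives.
t = n × t½ = 1.1684 × 15.611 ≈ 18.24 hours.

18.2 hours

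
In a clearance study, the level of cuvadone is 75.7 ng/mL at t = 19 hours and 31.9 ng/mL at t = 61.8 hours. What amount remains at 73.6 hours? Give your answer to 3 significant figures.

25.1 ng/mL

Over Δt = 61.8 − 19 = 42.8 hours, the level fell by a factor of 75.7/31.9 ≈ 2.373.
n = log₂(2.373) ≈ 1.2467 half-lives, so t½ = 42.8/1.2467 ≈ 34.33 hours.
From t = 61.8 to t = 73.6: 31.9 × (1/2)^((73.6−61.8)/34.33) ≈ 25.137 ng/mL.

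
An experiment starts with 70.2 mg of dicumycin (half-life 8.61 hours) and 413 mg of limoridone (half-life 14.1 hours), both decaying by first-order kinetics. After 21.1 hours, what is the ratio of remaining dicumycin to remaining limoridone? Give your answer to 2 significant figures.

dicumycin: 70.2 × (1/2)^(21.1/8.61) = 70.2 × (1/2)^2.4506 ≈ 12.842 mg.
limoridone: 413 × (1/2)^(21.1/14.1) = 413 × (1/2)^1.4965 ≈ 146.38 mg.
Ratio ≈ 12.842 / 146.38 ≈ 0.08773.

0.088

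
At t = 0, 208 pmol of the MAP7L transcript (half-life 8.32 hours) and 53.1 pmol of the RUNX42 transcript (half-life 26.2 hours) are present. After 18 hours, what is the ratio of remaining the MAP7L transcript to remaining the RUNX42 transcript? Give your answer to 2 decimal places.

MAP7L transcript: 208 × (1/2)^(18/8.32) = 208 × (1/2)^2.1635 ≈ 46.43 pmol.
RUNX42 transcript: 53.1 × (1/2)^(18/26.2) = 53.1 × (1/2)^0.68702 ≈ 32.982 pmol.
Ratio ≈ 46.43 / 32.982 ≈ 1.4077.

1.41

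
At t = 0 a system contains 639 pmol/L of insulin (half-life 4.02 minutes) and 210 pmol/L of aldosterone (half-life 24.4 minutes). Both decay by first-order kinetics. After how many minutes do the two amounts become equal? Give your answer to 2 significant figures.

7.7 minutes

Set 639·(1/2)^(t/4.02) = 210·(1/2)^(t/24.4).
Taking log₂: log₂(639/210) = t·(1/4.02 − 1/24.4).
log₂(3.0429) = 1.6054; 1/4.02 − 1/24.4 = 0.20777.
t = 1.6054 / 0.20777 ≈ 7.7268 minutes.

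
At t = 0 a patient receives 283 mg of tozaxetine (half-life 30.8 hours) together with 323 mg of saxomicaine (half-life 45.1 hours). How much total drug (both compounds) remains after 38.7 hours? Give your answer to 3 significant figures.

tozaxetine: 283 × (1/2)^(38.7/30.8) = 283 × (1/2)^1.2565 ≈ 118.45 mg.
saxomicaine: 323 × (1/2)^(38.7/45.1) = 323 × (1/2)^0.85809 ≈ 178.19 mg.
Total = 118.45 + 178.19 ≈ 296.65 mg.

297 mg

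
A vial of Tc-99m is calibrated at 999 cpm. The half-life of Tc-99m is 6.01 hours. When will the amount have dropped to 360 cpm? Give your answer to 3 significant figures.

8.85 hours

Fraction remaining = 360/999 ≈ 0.36036.
n = log₂(999/360) = ln(2.775)/ln 2 ≈ 1.4725 half-lives.
t = n × t½ = 1.4725 × 6.01 ≈ 8.8497 hours.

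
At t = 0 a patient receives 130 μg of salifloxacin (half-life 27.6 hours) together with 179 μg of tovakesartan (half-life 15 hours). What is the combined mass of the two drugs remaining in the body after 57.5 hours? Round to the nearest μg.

43 μg

salifloxacin: 130 × (1/2)^(57.5/27.6) = 130 × (1/2)^2.0833 ≈ 30.676 μg.
tovakesartan: 179 × (1/2)^(57.5/15) = 179 × (1/2)^3.8333 ≈ 12.558 μg.
Total = 30.676 + 12.558 ≈ 43.233 μg.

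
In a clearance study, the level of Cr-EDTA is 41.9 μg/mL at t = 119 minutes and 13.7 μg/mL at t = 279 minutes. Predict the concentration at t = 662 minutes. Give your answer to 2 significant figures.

0.94 μg/mL

Over Δt = 279 − 119 = 160 minutes, the level fell by a factor of 41.9/13.7 ≈ 3.0584.
n = log₂(3.0584) ≈ 1.6128 half-lives, so t½ = 160/1.6128 ≈ 99.208 minutes.
From t = 279 to t = 662: 13.7 × (1/2)^((662−279)/99.208) ≈ 0.94313 μg/mL.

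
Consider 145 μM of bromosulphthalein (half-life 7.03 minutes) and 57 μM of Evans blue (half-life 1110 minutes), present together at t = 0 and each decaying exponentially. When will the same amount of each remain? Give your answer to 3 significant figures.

Set 145·(1/2)^(t/7.03) = 57·(1/2)^(t/1110).
Taking log₂: log₂(145/57) = t·(1/7.03 − 1/1110).
log₂(2.5439) = 1.347; 1/7.03 − 1/1110 = 0.14135.
t = 1.347 / 0.14135 ≈ 9.5299 minutes.

9.53 minutes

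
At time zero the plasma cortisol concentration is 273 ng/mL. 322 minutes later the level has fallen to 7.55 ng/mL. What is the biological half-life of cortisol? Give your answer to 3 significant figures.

A/A₀ = 7.55/273 ≈ 0.027656.
n = log₂(36.159) ≈ 5.1763 half-lives elapsed in 322 minutes.
t½ = 322/5.1763 ≈ 62.207 minutes.

62.2 minutes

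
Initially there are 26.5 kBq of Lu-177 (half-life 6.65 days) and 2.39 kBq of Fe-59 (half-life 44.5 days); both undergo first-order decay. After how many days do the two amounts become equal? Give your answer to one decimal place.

27.1 days

Set 26.5·(1/2)^(t/6.65) = 2.39·(1/2)^(t/44.5).
Taking log₂: log₂(26.5/2.39) = t·(1/6.65 − 1/44.5).
log₂(11.088) = 3.4709; 1/6.65 − 1/44.5 = 0.1279.
t = 3.4709 / 0.1279 ≈ 27.137 days.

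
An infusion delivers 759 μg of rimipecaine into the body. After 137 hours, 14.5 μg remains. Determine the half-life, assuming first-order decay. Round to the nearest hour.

A/A₀ = 14.5/759 ≈ 0.019104.
n = log₂(52.345) ≈ 5.71 half-lives elapsed in 137 hours.
t½ = 137/5.71 ≈ 23.993 hours.

24 hours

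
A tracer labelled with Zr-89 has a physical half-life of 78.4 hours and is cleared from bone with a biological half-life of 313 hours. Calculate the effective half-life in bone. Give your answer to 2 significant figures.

63 hours

1/t_eff = 1/t_phys + 1/t_biol = 1/78.4 + 1/313 = 0.01595 per hour.
t_eff = 78.4 × 313 / (78.4 + 313) ≈ 62.696 hours.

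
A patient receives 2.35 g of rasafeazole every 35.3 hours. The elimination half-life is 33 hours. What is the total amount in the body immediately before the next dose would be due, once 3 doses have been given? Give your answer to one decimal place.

1.9 g

The 3 doses were given 105.9, 70.6, 35.3 hours ago.
Total = 2.35·(1/2)^(105.9/33) + 2.35·(1/2)^(70.6/33) + 2.35·(1/2)^(35.3/33)
      = 0.25412 + 0.53339 + 1.1196 ≈ 1.9071 g.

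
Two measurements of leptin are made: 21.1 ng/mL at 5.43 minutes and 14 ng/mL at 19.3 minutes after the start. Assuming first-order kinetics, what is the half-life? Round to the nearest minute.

23 minutes

Over Δt = 19.3 − 5.43 = 13.87 minutes, the level fell by a factor of 21.1/14 ≈ 1.5071.
n = log₂(1.5071) ≈ 0.59182 half-lives, so t½ = 13.87/0.59182 ≈ 23.436 minutes.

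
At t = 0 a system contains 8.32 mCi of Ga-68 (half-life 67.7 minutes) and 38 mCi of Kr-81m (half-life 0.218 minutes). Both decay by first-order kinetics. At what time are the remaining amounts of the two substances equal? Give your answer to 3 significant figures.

Set 8.32·(1/2)^(t/67.7) = 38·(1/2)^(t/0.218).
Taking log₂: log₂(8.32/38) = t·(1/67.7 − 1/0.218).
log₂(0.21895) = -2.1913; 1/67.7 − 1/0.218 = -4.5724.
t = -2.1913 / -4.5724 ≈ 0.47926 minutes.

0.479 minutes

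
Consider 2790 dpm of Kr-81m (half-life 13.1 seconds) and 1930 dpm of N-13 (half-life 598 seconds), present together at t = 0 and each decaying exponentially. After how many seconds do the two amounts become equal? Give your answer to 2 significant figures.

7.1 seconds

Set 2790·(1/2)^(t/13.1) = 1930·(1/2)^(t/598).
Taking log₂: log₂(2790/1930) = t·(1/13.1 − 1/598).
log₂(1.4456) = 0.53166; 1/13.1 − 1/598 = 0.074664.
t = 0.53166 / 0.074664 ≈ 7.1208 seconds.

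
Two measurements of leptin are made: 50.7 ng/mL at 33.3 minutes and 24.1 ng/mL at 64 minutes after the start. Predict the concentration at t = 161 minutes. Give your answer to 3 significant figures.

Over Δt = 64 − 33.3 = 30.7 minutes, the level fell by a factor of 50.7/24.1 ≈ 2.1037.
n = log₂(2.1037) ≈ 1.073 half-lives, so t½ = 30.7/1.073 ≈ 28.613 minutes.
From t = 64 to t = 161: 24.1 × (1/2)^((161−64)/28.613) ≈ 2.2988 ng/mL.

2.30 ng/mL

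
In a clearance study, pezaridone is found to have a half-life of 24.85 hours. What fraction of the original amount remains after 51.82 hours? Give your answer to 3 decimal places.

n = 51.82/24.85 ≈ 2.0853 half-lives.
Fraction remaining = (1/2)^2.0853 ≈ 0.23565.

0.236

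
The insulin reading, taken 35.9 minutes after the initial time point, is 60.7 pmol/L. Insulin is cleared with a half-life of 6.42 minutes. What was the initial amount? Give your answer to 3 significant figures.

2930 pmol/L

Number of half-lives elapsed: n = 35.9/6.42 ≈ 5.5919.
A₀ = A × 2^n = 60.7 × 2^5.5919 = 60.7 × 48.231 ≈ 2927.6 pmol/L.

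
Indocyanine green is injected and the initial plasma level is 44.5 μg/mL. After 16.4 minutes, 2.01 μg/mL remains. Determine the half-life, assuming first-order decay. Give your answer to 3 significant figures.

3.67 minutes

A/A₀ = 2.01/44.5 ≈ 0.045169.
n = log₂(22.139) ≈ 4.4685 half-lives elapsed in 16.4 minutes.
t½ = 16.4/4.4685 ≈ 3.6701 minutes.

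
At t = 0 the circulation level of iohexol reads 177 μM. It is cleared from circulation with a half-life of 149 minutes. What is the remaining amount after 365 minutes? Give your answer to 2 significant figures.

Number of half-lives: n = 365/149 ≈ 2.4497.
Remaining = 177 × (1/2)^2.4497 = 177 × 0.18305 ≈ 32.4 μM.

32 μM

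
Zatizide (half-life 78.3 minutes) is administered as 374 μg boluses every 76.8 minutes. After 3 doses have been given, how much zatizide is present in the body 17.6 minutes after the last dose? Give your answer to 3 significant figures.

564 μg

The 3 doses were given 171.2, 94.4, 17.6 minutes ago.
Total = 374·(1/2)^(171.2/78.3) + 374·(1/2)^(94.4/78.3) + 374·(1/2)^(17.6/78.3)
      = 82.164 + 162.16 + 320.04 ≈ 564.37 μg.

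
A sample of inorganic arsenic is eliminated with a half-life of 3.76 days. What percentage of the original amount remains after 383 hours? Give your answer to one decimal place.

5.3%

383 hours = 15.9583 days.
n = 15.9583/3.76 ≈ 4.2442 half-lives.
Fraction remaining = (1/2)^4.2442 ≈ 0.052766, i.e. 5.2766%.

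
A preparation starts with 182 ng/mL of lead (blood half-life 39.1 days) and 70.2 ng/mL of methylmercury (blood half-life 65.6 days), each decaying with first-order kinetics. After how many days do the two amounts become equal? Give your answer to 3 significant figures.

133 days

Set 182·(1/2)^(t/39.1) = 70.2·(1/2)^(t/65.6).
Taking log₂: log₂(182/70.2) = t·(1/39.1 − 1/65.6).
log₂(2.5926) = 1.3744; 1/39.1 − 1/65.6 = 0.010332.
t = 1.3744 / 0.010332 ≈ 133.03 days.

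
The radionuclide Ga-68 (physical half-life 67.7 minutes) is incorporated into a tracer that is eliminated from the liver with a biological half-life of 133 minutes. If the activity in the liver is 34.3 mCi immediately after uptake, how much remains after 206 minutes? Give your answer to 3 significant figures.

1/t_eff = 1/t_phys + 1/t_biol = 1/67.7 + 1/133 = 0.02229 per minute.
t_eff = 67.7 × 133 / (67.7 + 133) ≈ 44.863 minutes.
Remaining = 34.3 × (1/2)^(206/44.863) = 34.3 × (1/2)^4.5917 ≈ 1.4225 mCi.

1.42 mCi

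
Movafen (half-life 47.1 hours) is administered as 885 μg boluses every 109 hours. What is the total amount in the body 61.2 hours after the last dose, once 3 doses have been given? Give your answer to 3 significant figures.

The 3 doses were given 279.2, 170.2, 61.2 hours ago.
Total = 885·(1/2)^(279.2/47.1) + 885·(1/2)^(170.2/47.1) + 885·(1/2)^(61.2/47.1)
      = 14.538 + 72.301 + 359.58 ≈ 446.42 μg.

446 μg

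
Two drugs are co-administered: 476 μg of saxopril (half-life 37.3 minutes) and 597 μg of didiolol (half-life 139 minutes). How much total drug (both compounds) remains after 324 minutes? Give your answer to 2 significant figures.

saxopril: 476 × (1/2)^(324/37.3) = 476 × (1/2)^8.6863 ≈ 1.1555 μg.
didiolol: 597 × (1/2)^(324/139) = 597 × (1/2)^2.3309 ≈ 118.66 μg.
Total = 1.1555 + 118.66 ≈ 119.81 μg.

120 μg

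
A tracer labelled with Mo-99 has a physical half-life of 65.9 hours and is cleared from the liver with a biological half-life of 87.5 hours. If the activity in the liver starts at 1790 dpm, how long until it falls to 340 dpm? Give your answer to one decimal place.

1/t_eff = 1/t_phys + 1/t_biol = 1/65.9 + 1/87.5 = 0.026603 per hour.
t_eff = 65.9 × 87.5 / (65.9 + 87.5) ≈ 37.59 hours.
n = log₂(1790/340) ≈ 2.3964; t = 2.3964 × 37.59 ≈ 90.078 hours.

90.1 hours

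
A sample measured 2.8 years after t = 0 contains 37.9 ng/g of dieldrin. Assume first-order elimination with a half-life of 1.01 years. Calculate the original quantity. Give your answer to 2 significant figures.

Number of half-lives elapsed: n = 2.8/1.01 ≈ 2.7723.
A₀ = A × 2^n = 37.9 × 2^2.7723 = 37.9 × 6.8319 ≈ 258.93 ng/g.

260 ng/g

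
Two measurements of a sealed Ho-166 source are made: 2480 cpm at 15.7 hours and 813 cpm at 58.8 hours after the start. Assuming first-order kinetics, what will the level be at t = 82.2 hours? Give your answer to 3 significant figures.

Over Δt = 58.8 − 15.7 = 43.1 hours, the level fell by a factor of 2480/813 ≈ 3.0504.
n = log₂(3.0504) ≈ 1.609 half-lives, so t½ = 43.1/1.609 ≈ 26.787 hours.
From t = 58.8 to t = 82.2: 813 × (1/2)^((82.2−58.8)/26.787) ≈ 443.73 cpm.

444 cpm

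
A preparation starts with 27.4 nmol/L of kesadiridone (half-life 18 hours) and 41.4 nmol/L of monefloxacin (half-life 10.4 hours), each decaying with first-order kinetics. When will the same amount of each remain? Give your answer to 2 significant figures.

Set 27.4·(1/2)^(t/18) = 41.4·(1/2)^(t/10.4).
Taking log₂: log₂(27.4/41.4) = t·(1/18 − 1/10.4).
log₂(0.66184) = -0.59545; 1/18 − 1/10.4 = -0.040598.
t = -0.59545 / -0.040598 ≈ 14.667 hours.

15 hours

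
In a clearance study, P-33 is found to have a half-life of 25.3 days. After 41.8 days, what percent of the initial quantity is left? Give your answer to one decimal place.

31.8%

n = 41.8/25.3 ≈ 1.6522 half-lives.
Fraction remaining = (1/2)^1.6522 ≈ 0.31816, i.e. 31.816%.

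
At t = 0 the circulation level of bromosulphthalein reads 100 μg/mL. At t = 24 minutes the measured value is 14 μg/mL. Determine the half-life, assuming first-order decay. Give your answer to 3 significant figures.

8.46 minutes

A/A₀ = 14/100 ≈ 0.14.
n = log₂(7.1429) ≈ 2.8365 half-lives elapsed in 24 minutes.
t½ = 24/2.8365 ≈ 8.4611 minutes.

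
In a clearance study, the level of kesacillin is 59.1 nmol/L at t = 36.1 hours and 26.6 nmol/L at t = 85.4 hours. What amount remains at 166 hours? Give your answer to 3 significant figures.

7.21 nmol/L

Over Δt = 85.4 − 36.1 = 49.3 hours, the level fell by a factor of 59.1/26.6 ≈ 2.2218.
n = log₂(2.2218) ≈ 1.1517 half-lives, so t½ = 49.3/1.1517 ≈ 42.805 hours.
From t = 85.4 to t = 166: 26.6 × (1/2)^((166−85.4)/42.805) ≈ 7.212 nmol/L.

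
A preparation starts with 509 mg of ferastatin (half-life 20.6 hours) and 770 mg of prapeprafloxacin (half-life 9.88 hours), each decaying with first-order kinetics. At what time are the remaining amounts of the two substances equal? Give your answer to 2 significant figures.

11 hours

Set 509·(1/2)^(t/20.6) = 770·(1/2)^(t/9.88).
Taking log₂: log₂(509/770) = t·(1/20.6 − 1/9.88).
log₂(0.66104) = -0.59719; 1/20.6 − 1/9.88 = -0.052671.
t = -0.59719 / -0.052671 ≈ 11.338 hours.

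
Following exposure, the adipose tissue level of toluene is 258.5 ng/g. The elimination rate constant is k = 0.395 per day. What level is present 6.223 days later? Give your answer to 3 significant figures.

22.1 ng/g

t½ = ln 2 / k = 0.69315 / 0.395 ≈ 1.7548 days.
Number of half-lives: n = 6.223/1.7548 ≈ 3.5463.
Remaining = 258.5 × (1/2)^3.5463 = 258.5 × 0.085599 ≈ 22.127 ng/g.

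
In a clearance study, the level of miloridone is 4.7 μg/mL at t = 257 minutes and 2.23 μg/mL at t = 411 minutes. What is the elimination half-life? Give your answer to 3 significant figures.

143 minutes

Over Δt = 411 − 257 = 154 minutes, the level fell by a factor of 4.7/2.23 ≈ 2.1076.
n = log₂(2.1076) ≈ 1.0756 half-lives, so t½ = 154/1.0756 ≈ 143.17 minutes.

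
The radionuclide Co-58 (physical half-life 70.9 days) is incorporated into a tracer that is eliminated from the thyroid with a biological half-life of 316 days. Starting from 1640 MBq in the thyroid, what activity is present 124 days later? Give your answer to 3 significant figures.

1/t_eff = 1/t_phys + 1/t_biol = 1/70.9 + 1/316 = 0.017269 per day.
t_eff = 70.9 × 316 / (70.9 + 316) ≈ 57.907 days.
Remaining = 1640 × (1/2)^(124/57.907) = 1640 × (1/2)^2.1413 ≈ 371.74 MBq.

372 MBq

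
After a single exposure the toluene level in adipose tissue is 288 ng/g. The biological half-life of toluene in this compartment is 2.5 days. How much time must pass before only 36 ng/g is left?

36/288 = 1/8, so 3 half-lives have elapsed.
t = 3 × 2.5 = 7.5 days.

7.5 days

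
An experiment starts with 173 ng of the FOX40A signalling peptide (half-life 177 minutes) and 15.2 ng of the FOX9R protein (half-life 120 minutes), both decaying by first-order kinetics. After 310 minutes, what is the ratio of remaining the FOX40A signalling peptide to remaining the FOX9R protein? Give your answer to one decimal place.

20.3

FOX40A signalling peptide: 173 × (1/2)^(310/177) = 173 × (1/2)^1.7514 ≈ 51.383 ng.
FOX9R protein: 15.2 × (1/2)^(310/120) = 15.2 × (1/2)^2.5833 ≈ 2.5362 ng.
Ratio ≈ 51.383 / 2.5362 ≈ 20.26.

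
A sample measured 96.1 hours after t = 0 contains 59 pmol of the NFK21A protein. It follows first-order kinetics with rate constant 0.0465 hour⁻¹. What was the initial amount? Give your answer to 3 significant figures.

t½ = ln 2 / λ = 0.69315 / 0.0465 ≈ 14.906 hours.
Number of half-lives elapsed: n = 96.1/14.906 ≈ 6.4469.
A₀ = A × 2^n = 59 × 2^6.4469 = 59 × 87.239 ≈ 5147.1 pmol.

5150 pmol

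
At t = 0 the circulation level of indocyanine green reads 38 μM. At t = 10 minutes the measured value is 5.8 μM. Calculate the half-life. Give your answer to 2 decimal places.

A/A₀ = 5.8/38 ≈ 0.15263.
n = log₂(6.5517) ≈ 2.7119 half-lives elapsed in 10 minutes.
t½ = 10/2.7119 ≈ 3.6875 minutes.

3.69 minutes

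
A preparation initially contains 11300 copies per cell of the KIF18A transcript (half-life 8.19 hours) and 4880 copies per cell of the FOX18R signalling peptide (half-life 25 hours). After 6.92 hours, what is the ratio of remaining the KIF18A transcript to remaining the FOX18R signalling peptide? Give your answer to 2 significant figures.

KIF18A transcript: 11300 × (1/2)^(6.92/8.19) = 11300 × (1/2)^0.84493 ≈ 6291.1 copies per cell.
FOX18R signalling peptide: 4880 × (1/2)^(6.92/25) = 4880 × (1/2)^0.2768 ≈ 4028 copies per cell.
Ratio ≈ 6291.1 / 4028 ≈ 1.5618.

1.6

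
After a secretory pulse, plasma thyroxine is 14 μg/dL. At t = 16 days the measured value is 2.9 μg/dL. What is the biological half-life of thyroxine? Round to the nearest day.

7 days

A/A₀ = 2.9/14 ≈ 0.20714.
n = log₂(4.8276) ≈ 2.2713 half-lives elapsed in 16 days.
t½ = 16/2.2713 ≈ 7.0444 days.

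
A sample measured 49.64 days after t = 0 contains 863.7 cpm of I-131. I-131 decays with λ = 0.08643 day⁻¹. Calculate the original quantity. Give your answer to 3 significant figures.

t½ = ln 2 / λ = 0.69315 / 0.08643 ≈ 8.0198 days.
Number of half-lives elapsed: n = 49.64/8.0198 ≈ 6.1897.
A₀ = A × 2^n = 863.7 × 2^6.1897 = 863.7 × 72.995 ≈ 63045 cpm.

63000 cpm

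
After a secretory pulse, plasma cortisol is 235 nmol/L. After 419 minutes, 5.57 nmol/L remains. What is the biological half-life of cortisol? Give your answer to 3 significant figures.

77.6 minutes

A/A₀ = 5.57/235 ≈ 0.023702.
n = log₂(42.19) ≈ 5.3988 half-lives elapsed in 419 minutes.
t½ = 419/5.3988 ≈ 77.609 minutes.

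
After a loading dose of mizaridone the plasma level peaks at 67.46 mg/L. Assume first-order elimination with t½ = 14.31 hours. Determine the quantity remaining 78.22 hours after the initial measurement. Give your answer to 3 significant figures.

1.53 mg/L

Number of half-lives: n = 78.22/14.31 ≈ 5.4661.
Remaining = 67.46 × (1/2)^5.4661 = 67.46 × 0.022622 ≈ 1.5261 mg/L.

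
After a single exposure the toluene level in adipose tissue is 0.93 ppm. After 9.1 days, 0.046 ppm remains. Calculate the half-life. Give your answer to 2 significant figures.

A/A₀ = 0.046/0.93 ≈ 0.049462.
n = log₂(20.217) ≈ 4.3375 half-lives elapsed in 9.1 days.
t½ = 9.1/4.3375 ≈ 2.098 days.

2.1 days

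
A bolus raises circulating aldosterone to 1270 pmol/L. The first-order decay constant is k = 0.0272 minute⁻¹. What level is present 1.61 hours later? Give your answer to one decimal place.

t½ = ln 2 / k = 0.69315 / 0.0272 ≈ 25.483 minutes.
Convert the elapsed time: 1.61 hours = 96.6 minutes.
Number of half-lives: n = 96.6/25.483 ≈ 3.7907.
Remaining = 1270 × (1/2)^3.7907 = 1270 × 0.072257 ≈ 91.767 pmol/L.

91.8 pmol/L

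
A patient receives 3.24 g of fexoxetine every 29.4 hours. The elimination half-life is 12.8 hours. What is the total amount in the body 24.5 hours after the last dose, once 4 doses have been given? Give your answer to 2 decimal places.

1.08 g

The 4 doses were given 112.7, 83.3, 53.9, 24.5 hours ago.
Total = 3.24·(1/2)^(112.7/12.8) + 3.24·(1/2)^(83.3/12.8) + 3.24·(1/2)^(53.9/12.8) + 3.24·(1/2)^(24.5/12.8)
      = 0.0072455 + 0.035604 + 0.17496 + 0.85972 ≈ 1.0775 g.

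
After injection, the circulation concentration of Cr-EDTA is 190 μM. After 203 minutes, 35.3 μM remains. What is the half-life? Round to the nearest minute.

84 minutes

A/A₀ = 35.3/190 ≈ 0.18579.
n = log₂(5.3824) ≈ 2.4283 half-lives elapsed in 203 minutes.
t½ = 203/2.4283 ≈ 83.599 minutes.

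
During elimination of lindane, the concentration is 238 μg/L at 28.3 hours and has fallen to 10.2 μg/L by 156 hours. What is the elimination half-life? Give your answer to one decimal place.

Over Δt = 156 − 28.3 = 127.7 hours, the level fell by a factor of 238/10.2 ≈ 23.333.
n = log₂(23.333) ≈ 4.5443 half-lives, so t½ = 127.7/4.5443 ≈ 28.101 hours.

28.1 hours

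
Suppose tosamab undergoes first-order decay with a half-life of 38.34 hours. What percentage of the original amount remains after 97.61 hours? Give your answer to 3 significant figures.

17.1%

n = 97.61/38.34 ≈ 2.5459 half-lives.
Fraction remaining = (1/2)^2.5459 ≈ 0.17124, i.e. 17.124%.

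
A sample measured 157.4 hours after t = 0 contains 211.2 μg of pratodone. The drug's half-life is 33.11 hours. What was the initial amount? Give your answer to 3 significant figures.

Number of half-lives elapsed: n = 157.4/33.11 ≈ 4.7539.
A₀ = A × 2^n = 211.2 × 2^4.7539 = 211.2 × 26.981 ≈ 5698.3 μg.

5700 μg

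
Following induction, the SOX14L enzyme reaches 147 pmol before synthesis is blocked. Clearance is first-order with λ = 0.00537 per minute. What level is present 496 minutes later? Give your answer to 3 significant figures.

10.2 pmol

t½ = ln 2 / λ = 0.69315 / 0.00537 ≈ 129.08 minutes.
Number of half-lives: n = 496/129.08 ≈ 3.8426.
Remaining = 147 × (1/2)^3.8426 = 147 × 0.069702 ≈ 10.246 pmol.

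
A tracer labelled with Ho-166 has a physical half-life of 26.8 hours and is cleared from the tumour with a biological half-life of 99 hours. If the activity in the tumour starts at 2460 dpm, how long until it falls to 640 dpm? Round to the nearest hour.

1/t_eff = 1/t_phys + 1/t_biol = 1/26.8 + 1/99 = 0.047414 per hour.
t_eff = 26.8 × 99 / (26.8 + 99) ≈ 21.091 hours.
n = log₂(2460/640) ≈ 1.9425; t = 1.9425 × 21.091 ≈ 40.969 hours.

41 hours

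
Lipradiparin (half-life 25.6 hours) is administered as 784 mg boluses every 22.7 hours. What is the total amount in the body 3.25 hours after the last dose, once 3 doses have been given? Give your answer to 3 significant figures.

The 3 doses were given 48.65, 25.95, 3.25 hours ago.
Total = 784·(1/2)^(48.65/25.6) + 784·(1/2)^(25.95/25.6) + 784·(1/2)^(3.25/25.6)
      = 210.01 + 388.3 + 717.96 ≈ 1316.3 mg.

1320 mg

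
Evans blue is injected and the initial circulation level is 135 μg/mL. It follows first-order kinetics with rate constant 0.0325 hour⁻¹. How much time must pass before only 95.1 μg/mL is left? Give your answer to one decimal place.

t½ = ln 2 / k = 0.69315 / 0.0325 ≈ 21.328 hours.
Fraction remaining = 95.1/135 ≈ 0.70444.
n = log₂(135/95.1) = ln(1.4196)/ln 2 ≈ 0.50544 half-lives.
t = n × t½ = 0.50544 × 21.328 ≈ 10.78 hours.

10.8 hours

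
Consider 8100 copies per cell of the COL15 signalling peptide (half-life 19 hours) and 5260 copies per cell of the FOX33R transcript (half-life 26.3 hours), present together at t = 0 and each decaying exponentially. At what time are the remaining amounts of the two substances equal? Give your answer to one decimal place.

Set 8100·(1/2)^(t/19) = 5260·(1/2)^(t/26.3).
Taking log₂: log₂(8100/5260) = t·(1/19 − 1/26.3).
log₂(1.5399) = 0.62286; 1/19 − 1/26.3 = 0.014609.
t = 0.62286 / 0.014609 ≈ 42.636 hours.

42.6 hours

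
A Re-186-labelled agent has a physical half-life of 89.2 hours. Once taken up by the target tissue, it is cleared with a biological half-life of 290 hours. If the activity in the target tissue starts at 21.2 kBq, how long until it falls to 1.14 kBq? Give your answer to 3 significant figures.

1/t_eff = 1/t_phys + 1/t_biol = 1/89.2 + 1/290 = 0.014659 per hour.
t_eff = 89.2 × 290 / (89.2 + 290) ≈ 68.217 hours.
n = log₂(21.2/1.14) ≈ 4.217; t = 4.217 × 68.217 ≈ 287.67 hours.

288 hours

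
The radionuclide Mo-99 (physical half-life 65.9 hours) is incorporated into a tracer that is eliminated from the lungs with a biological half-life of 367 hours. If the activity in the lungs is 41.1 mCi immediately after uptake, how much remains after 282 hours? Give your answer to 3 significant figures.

1/t_eff = 1/t_phys + 1/t_biol = 1/65.9 + 1/367 = 0.017899 per hour.
t_eff = 65.9 × 367 / (65.9 + 367) ≈ 55.868 hours.
Remaining = 41.1 × (1/2)^(282/55.868) = 41.1 × (1/2)^5.0476 ≈ 1.2427 mCi.

1.24 mCi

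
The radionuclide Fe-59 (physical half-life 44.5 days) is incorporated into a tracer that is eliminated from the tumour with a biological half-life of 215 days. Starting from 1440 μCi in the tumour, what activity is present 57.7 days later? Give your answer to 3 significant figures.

1/t_eff = 1/t_phys + 1/t_biol = 1/44.5 + 1/215 = 0.027123 per day.
t_eff = 44.5 × 215 / (44.5 + 215) ≈ 36.869 days.
Remaining = 1440 × (1/2)^(57.7/36.869) = 1440 × (1/2)^1.565 ≈ 486.69 μCi.

487 μCi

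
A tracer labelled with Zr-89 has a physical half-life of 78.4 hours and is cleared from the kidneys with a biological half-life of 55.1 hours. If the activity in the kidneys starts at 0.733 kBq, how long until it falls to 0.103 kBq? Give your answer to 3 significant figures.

91.6 hours

1/t_eff = 1/t_phys + 1/t_biol = 1/78.4 + 1/55.1 = 0.030904 per hour.
t_eff = 78.4 × 55.1 / (78.4 + 55.1) ≈ 32.358 hours.
n = log₂(0.733/0.103) ≈ 2.8312; t = 2.8312 × 32.358 ≈ 91.612 hours.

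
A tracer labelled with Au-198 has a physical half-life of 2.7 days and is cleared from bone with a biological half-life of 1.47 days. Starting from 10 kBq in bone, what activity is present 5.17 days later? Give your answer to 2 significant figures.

0.23 kBq

1/t_eff = 1/t_phys + 1/t_biol = 1/2.7 + 1/1.47 = 1.0506 per day.
t_eff = 2.7 × 1.47 / (2.7 + 1.47) ≈ 0.9518 days.
Remaining = 10 × (1/2)^(5.17/0.9518) = 10 × (1/2)^5.4318 ≈ 0.23166 kBq.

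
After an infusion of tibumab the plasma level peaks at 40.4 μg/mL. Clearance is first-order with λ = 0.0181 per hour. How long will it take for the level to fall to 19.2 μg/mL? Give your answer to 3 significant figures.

t½ = ln 2 / λ = 0.69315 / 0.0181 ≈ 38.295 hours.
Fraction remaining = 19.2/40.4 ≈ 0.47525.
n = log₂(40.4/19.2) = ln(2.1042)/ln 2 ≈ 1.0732 half-lives.
t = n × t½ = 1.0732 × 38.295 ≈ 41.101 hours.

41.1 hours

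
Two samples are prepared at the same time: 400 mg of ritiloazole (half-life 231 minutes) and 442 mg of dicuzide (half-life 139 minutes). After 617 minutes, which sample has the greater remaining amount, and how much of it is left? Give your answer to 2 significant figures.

ritiloazole: 400 × (1/2)^2.671 ≈ 62.807 mg.
dicuzide: 442 × (1/2)^4.4388 ≈ 20.38 mg.
Ritiloazole has more remaining, at ≈ 62.807 mg.

ritiloazole, 63 mg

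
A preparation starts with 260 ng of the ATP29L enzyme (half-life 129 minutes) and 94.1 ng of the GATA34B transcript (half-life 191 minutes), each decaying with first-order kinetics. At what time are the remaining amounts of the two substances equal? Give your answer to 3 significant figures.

583 minutes

Set 260·(1/2)^(t/129) = 94.1·(1/2)^(t/191).
Taking log₂: log₂(260/94.1) = t·(1/129 − 1/191).
log₂(2.763) = 1.4662; 1/129 − 1/191 = 0.0025163.
t = 1.4662 / 0.0025163 ≈ 582.69 minutes.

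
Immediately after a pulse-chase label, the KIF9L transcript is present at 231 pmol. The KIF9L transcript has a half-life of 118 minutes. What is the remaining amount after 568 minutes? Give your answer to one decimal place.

Number of half-lives: n = 568/118 ≈ 4.8136.
Remaining = 231 × (1/2)^4.8136 = 231 × 0.035561 ≈ 8.2146 pmol.

8.2 pmol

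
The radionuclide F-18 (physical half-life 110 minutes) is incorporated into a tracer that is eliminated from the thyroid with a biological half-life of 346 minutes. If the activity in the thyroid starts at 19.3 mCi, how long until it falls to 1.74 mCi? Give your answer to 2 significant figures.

1/t_eff = 1/t_phys + 1/t_biol = 1/110 + 1/346 = 0.011981 per minute.
t_eff = 110 × 346 / (110 + 346) ≈ 83.465 minutes.
n = log₂(19.3/1.74) ≈ 3.4714; t = 3.4714 × 83.465 ≈ 289.74 minutes.

290 minutes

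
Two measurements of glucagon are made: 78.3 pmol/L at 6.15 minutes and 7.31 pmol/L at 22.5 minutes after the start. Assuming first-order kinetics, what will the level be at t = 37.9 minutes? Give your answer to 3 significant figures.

Over Δt = 22.5 − 6.15 = 16.35 minutes, the level fell by a factor of 78.3/7.31 ≈ 10.711.
n = log₂(10.711) ≈ 3.4211 half-lives, so t½ = 16.35/3.4211 ≈ 4.7792 minutes.
From t = 22.5 to t = 37.9: 7.31 × (1/2)^((37.9−22.5)/4.7792) ≈ 0.78327 pmol/L.

0.783 pmol/L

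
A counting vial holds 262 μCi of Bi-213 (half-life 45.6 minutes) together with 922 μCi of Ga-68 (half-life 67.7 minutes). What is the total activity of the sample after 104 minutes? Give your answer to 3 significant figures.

Bi-213: 262 × (1/2)^(104/45.6) = 262 × (1/2)^2.2807 ≈ 53.919 μCi.
Ga-68: 922 × (1/2)^(104/67.7) = 922 × (1/2)^1.5362 ≈ 317.9 μCi.
Total = 53.919 + 317.9 ≈ 371.82 μCi.

372 μCi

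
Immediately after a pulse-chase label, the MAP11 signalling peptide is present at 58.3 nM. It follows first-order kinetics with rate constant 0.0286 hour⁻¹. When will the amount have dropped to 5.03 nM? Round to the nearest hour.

86 hours

t½ = ln 2 / k = 0.69315 / 0.0286 ≈ 24.236 hours.
Fraction remaining = 5.03/58.3 ≈ 0.086278.
n = log₂(58.3/5.03) = ln(11.59)/ln 2 ≈ 3.5349 half-lives.
t = n × t½ = 3.5349 × 24.236 ≈ 85.671 hours.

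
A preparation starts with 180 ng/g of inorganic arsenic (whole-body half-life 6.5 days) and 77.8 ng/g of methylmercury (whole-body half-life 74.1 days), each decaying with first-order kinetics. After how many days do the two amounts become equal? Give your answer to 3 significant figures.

Set 180·(1/2)^(t/6.5) = 77.8·(1/2)^(t/74.1).
Taking log₂: log₂(180/77.8) = t·(1/6.5 − 1/74.1).
log₂(2.3136) = 1.2102; 1/6.5 − 1/74.1 = 0.14035.
t = 1.2102 / 0.14035 ≈ 8.6224 days.

8.62 days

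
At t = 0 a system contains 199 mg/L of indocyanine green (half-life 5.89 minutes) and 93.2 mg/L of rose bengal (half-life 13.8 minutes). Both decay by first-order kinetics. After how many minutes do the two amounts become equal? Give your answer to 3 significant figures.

11.2 minutes

Set 199·(1/2)^(t/5.89) = 93.2·(1/2)^(t/13.8).
Taking log₂: log₂(199/93.2) = t·(1/5.89 − 1/13.8).
log₂(2.1352) = 1.0944; 1/5.89 − 1/13.8 = 0.097316.
t = 1.0944 / 0.097316 ≈ 11.246 minutes.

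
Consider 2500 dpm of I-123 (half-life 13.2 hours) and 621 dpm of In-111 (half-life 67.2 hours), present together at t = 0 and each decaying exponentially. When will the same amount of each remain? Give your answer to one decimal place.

33.0 hours

Set 2500·(1/2)^(t/13.2) = 621·(1/2)^(t/67.2).
Taking log₂: log₂(2500/621) = t·(1/13.2 − 1/67.2).
log₂(4.0258) = 2.0093; 1/13.2 − 1/67.2 = 0.060877.
t = 2.0093 / 0.060877 ≈ 33.005 hours.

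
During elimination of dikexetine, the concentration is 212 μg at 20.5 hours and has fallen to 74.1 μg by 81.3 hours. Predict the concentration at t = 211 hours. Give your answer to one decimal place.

Over Δt = 81.3 − 20.5 = 60.8 hours, the level fell by a factor of 212/74.1 ≈ 2.861.
n = log₂(2.861) ≈ 1.5165 half-lives, so t½ = 60.8/1.5165 ≈ 40.092 hours.
From t = 81.3 to t = 211: 74.1 × (1/2)^((211−81.3)/40.092) ≈ 7.8698 μg.

7.9 μg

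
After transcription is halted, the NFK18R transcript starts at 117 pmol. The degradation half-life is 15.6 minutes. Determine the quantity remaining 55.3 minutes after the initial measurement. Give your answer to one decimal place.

10.0 pmol

Number of half-lives: n = 55.3/15.6 ≈ 3.5449.
Remaining = 117 × (1/2)^3.5449 = 117 × 0.085682 ≈ 10.025 pmol.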